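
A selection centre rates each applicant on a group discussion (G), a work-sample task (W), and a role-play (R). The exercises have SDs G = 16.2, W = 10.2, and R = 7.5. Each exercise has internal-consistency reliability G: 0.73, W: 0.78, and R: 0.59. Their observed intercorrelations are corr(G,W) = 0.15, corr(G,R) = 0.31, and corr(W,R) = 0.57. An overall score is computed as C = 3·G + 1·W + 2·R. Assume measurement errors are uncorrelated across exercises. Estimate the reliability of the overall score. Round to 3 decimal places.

0.783

Var(C) = 3²·16.2² + 10.2² + 2²·7.5² + 2·[3·16.2·10.2·0.15 + 6·16.2·7.5·0.31 + 2·10.2·7.5·0.57] = 2691 + 775.116 = 3466.12.
Under uncorrelated errors the observed covariances equal the true-score covariances, so only the own-variance terms attenuate.
True-score variance = [3²·16.2²·0.73 + 10.2²·0.78 + 2²·7.5²·0.59] + 775.116 = 1938.13 + 775.116 = 2713.25.
Reliability = 2713.25 / 3466.12 = 0.783.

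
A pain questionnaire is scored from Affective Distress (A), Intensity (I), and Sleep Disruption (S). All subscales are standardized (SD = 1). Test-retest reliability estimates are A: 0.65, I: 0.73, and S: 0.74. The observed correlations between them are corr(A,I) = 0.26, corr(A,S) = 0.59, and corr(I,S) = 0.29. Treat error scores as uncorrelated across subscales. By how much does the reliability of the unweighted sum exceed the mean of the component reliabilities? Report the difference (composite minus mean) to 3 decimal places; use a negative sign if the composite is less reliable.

0.127

Var(sum) = 3 + 2.28 = 5.28; true-score variance = 2.12 + 2.28 = 4.4; composite reliability = 0.8333.
Mean component reliability = 0.7067.
Difference = 0.8333 − 0.7067 = 0.127.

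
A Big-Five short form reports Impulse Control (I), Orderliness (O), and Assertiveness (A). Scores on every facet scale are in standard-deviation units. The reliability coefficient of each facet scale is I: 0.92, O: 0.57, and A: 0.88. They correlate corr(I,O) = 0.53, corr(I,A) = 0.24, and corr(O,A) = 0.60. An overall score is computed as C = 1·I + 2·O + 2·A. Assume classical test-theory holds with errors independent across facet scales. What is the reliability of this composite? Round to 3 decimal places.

0.865

Var(C) = 1 + 2² + 2² + 2·[2·0.53 + 2·0.24 + 4·0.60] = 9 + 7.88 = 16.88.
With uncorrelated errors the cross-covariances are all true-score covariance, so they carry over unchanged; only the diagonal terms shrink to ρᵢσᵢ².
True-score variance = [0.92 + 2²·0.57 + 2²·0.88] + 7.88 = 6.72 + 7.88 = 14.6.
Reliability = 14.6 / 16.88 = 0.865.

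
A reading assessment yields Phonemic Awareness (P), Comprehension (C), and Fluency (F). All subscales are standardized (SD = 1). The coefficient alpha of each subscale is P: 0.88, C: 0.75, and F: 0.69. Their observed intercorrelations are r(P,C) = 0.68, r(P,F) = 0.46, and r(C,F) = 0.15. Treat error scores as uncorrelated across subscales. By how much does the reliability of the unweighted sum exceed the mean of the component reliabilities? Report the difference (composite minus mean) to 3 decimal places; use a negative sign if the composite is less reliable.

Var(sum) = 3 + 2.58 = 5.58; true-score variance = 2.32 + 2.58 = 4.9; composite reliability = 0.8781.
Mean component reliability = 0.7733.
Difference = 0.8781 − 0.7733 = 0.105.

0.105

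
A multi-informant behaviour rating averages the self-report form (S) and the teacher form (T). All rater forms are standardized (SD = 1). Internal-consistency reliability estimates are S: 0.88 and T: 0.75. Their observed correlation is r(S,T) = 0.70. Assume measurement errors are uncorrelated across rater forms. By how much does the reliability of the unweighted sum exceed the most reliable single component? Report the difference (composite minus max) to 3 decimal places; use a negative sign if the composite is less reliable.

0.011

Var(sum) = 2 + 1.4 = 3.4; true-score variance = 1.63 + 1.4 = 3.03; composite reliability = 0.8912.
Max component reliability = 0.8800.
Difference = 0.8912 − 0.8800 = 0.011.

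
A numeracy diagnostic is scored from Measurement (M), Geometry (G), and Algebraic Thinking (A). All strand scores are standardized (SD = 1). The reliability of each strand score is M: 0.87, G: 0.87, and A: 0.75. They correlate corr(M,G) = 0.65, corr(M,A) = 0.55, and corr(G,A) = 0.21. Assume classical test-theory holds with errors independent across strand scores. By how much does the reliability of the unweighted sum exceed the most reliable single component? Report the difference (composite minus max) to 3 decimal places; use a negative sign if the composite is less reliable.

0.042

Var(sum) = 3 + 2.82 = 5.82; true-score variance = 2.49 + 2.82 = 5.31; composite reliability = 0.9124.
Max component reliability = 0.8700.
Difference = 0.9124 − 0.8700 = 0.042.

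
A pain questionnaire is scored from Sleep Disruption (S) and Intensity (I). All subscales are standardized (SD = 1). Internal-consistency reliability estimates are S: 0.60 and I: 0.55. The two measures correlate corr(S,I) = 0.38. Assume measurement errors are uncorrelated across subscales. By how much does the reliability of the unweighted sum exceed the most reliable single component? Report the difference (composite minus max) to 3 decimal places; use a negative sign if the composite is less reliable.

0.092

Var(sum) = 2 + 0.76 = 2.76; true-score variance = 1.15 + 0.76 = 1.91; composite reliability = 0.6920.
Max component reliability = 0.6000.
Difference = 0.6920 − 0.6000 = 0.092.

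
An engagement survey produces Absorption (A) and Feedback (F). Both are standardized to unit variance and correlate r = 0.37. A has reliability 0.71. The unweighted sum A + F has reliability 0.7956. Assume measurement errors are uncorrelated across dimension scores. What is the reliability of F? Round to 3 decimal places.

Var(A+F) = 2 + 2·0.37 = 2.740.
True-score variance = ρ_A + ρ_F + 2·0.37, so 0.7956 = (0.71 + ρ_F + 0.74) / 2.740.
ρ_F = 0.7956·2.740 − 0.71 − 0.74 = 0.730.

0.730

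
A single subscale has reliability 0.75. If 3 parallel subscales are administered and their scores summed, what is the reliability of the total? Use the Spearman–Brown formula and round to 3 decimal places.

ρ_k = kρ / (1 + (k−1)ρ) = 3·0.75 / (1 + 2·0.75) = 2.250 / 2.500 = 0.900.

0.900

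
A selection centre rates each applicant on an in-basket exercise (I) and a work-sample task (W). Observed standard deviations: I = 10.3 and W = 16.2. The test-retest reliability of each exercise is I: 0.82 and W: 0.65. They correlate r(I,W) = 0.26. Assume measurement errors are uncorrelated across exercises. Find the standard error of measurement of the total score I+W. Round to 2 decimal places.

Var(total) = 368.53 + 86.7672 = 455.297.
True-score variance = 257.58 + 86.7672 = 344.347, so reliability = 0.7563.
Error variance = 455.297 − 344.347 = 110.95; SEM = √110.95 = 10.53.

10.53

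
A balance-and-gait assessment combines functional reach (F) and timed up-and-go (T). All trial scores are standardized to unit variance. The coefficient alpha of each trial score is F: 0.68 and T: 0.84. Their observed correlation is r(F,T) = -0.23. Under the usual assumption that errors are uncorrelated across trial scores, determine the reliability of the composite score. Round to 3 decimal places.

Var(F+T) = 2 + 2·[(-0.23)] = 2 − 0.46 = 1.54.
With uncorrelated errors the cross-covariances are all true-score covariance, so they carry over unchanged; only the diagonal terms shrink to ρᵢσᵢ².
True-score variance = [0.68 + 0.84] − 0.46 = 1.52 − 0.46 = 1.06.
Reliability = 1.06 / 1.54 = 0.688.

0.688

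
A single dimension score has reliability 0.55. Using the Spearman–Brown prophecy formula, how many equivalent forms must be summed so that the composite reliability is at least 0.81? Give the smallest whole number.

4

k ≥ ρ*(1−ρ₁)/(ρ₁(1−ρ*)) = 0.81·0.45 / (0.55·0.19) = 3.488.
Smallest integer k = 4.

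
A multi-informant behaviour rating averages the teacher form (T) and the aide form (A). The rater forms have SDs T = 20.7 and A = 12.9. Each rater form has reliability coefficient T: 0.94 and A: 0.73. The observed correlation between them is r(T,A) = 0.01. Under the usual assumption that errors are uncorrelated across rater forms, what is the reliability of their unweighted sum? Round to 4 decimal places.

0.8823

Var(T+A) = 20.7² + 12.9² + 2·[20.7·12.9·0.01] = 594.9 + 5.3406 = 600.241.
Under uncorrelated errors the observed covariances equal the true-score covariances, so only the own-variance terms attenuate.
True-score variance = [20.7²·0.94 + 12.9²·0.73] + 5.3406 = 524.26 + 5.3406 = 529.6.
Reliability = 529.6 / 600.241 = 0.8823.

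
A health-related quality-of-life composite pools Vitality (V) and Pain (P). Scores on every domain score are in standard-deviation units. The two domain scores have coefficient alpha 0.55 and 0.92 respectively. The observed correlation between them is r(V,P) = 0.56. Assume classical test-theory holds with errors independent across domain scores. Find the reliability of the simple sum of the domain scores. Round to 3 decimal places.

0.830

Var(V+P) = 2 + 2·[0.56] = 2 + 1.12 = 3.12.
Under uncorrelated errors the observed covariances equal the true-score covariances, so only the own-variance terms attenuate.
True-score variance = [0.55 + 0.92] + 1.12 = 1.47 + 1.12 = 2.59.
Reliability = 2.59 / 3.12 = 0.830.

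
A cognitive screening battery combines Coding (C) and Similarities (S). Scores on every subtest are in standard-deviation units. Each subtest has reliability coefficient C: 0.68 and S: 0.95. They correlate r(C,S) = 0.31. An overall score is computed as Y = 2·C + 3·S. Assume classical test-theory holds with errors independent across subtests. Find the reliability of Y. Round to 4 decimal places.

Var(Y) = 2² + 3² + 2·[6·0.31] = 13 + 3.72 = 16.72.
Under uncorrelated errors the observed covariances equal the true-score covariances, so only the own-variance terms attenuate.
True-score variance = [2²·0.68 + 3²·0.95] + 3.72 = 11.27 + 3.72 = 14.99.
Reliability = 14.99 / 16.72 = 0.8965.

0.8965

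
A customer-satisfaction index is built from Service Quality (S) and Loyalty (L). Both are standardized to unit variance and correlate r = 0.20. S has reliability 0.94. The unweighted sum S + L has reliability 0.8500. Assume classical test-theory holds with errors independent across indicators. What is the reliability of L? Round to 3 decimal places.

Var(S+L) = 2 + 2·0.20 = 2.400.
True-score variance = ρ_S + ρ_L + 2·0.20, so 0.8500 = (0.94 + ρ_L + 0.40) / 2.400.
ρ_L = 0.8500·2.400 − 0.94 − 0.40 = 0.700.

0.700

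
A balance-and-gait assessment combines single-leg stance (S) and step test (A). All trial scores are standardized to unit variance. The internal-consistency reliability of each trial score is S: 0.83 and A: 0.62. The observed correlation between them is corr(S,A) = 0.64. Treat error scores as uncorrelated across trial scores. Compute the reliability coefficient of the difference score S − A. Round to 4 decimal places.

Var(S−A) = 1 + 1 − 2·0.64 = 2 − 1.28 = 0.72.
Under uncorrelated errors the observed covariances equal the true-score covariances, so only the own-variance terms attenuate.
True-score variance = [0.83 + 0.62] − 1.28 = 1.45 − 1.28 = 0.17.
Reliability = 0.17 / 0.72 = 0.2361.

0.2361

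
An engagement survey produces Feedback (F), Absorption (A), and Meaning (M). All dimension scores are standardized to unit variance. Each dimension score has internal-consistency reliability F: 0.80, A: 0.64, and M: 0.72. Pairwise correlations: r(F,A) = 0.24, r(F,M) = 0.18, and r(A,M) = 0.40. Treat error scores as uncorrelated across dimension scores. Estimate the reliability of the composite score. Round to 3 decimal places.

0.819

Var(F+A+M) = 3 + 2·[0.24 + 0.18 + 0.40] = 3 + 1.64 = 4.64.
With uncorrelated errors the cross-covariances are all true-score covariance, so they carry over unchanged; only the diagonal terms shrink to ρᵢσᵢ².
True-score variance = [0.80 + 0.64 + 0.72] + 1.64 = 2.16 + 1.64 = 3.8.
Reliability = 3.8 / 4.64 = 0.819.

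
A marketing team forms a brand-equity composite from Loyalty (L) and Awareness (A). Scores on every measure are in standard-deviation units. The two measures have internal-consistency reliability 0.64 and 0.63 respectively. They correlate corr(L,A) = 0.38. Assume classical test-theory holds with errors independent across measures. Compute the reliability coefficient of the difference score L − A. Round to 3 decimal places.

Var(L−A) = 1 + 1 − 2·0.38 = 2 − 0.76 = 1.24.
Because errors are independent across components, Cov(Tᵢ,Tⱼ) = Cov(Xᵢ,Xⱼ); the off-diagonal part of the true-score variance is the same as above.
True-score variance = [0.64 + 0.63] − 0.76 = 1.27 − 0.76 = 0.51.
Reliability = 0.51 / 1.24 = 0.411.

0.411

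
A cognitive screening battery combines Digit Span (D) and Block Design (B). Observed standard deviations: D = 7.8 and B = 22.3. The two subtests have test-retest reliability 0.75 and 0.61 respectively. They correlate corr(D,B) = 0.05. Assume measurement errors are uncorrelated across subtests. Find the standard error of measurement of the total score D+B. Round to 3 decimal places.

14.462

Var(total) = 558.13 + 17.394 = 575.524.
True-score variance = 348.977 + 17.394 = 366.371, so reliability = 0.6366.
Error variance = 575.524 − 366.371 = 209.153; SEM = √209.153 = 14.462.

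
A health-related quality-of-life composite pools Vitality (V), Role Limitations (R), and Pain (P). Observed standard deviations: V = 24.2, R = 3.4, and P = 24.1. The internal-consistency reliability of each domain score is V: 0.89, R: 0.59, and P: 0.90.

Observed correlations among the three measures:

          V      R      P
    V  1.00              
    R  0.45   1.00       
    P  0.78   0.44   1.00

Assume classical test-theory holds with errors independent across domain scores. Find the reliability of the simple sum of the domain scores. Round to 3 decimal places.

Var(V+R+P) = 24.2² + 3.4² + 24.1² + 2·[24.2·3.4·0.45 + 24.2·24.1·0.78 + 3.4·24.1·0.44] = 1178.01 + 1055.98 = 2233.99.
Because errors are independent across components, Cov(Tᵢ,Tⱼ) = Cov(Xᵢ,Xⱼ); the off-diagonal part of the true-score variance is the same as above.
True-score variance = [24.2²·0.89 + 3.4²·0.59 + 24.1²·0.90] + 1055.98 = 1050.77 + 1055.98 = 2106.75.
Reliability = 2106.75 / 2233.99 = 0.943.

0.943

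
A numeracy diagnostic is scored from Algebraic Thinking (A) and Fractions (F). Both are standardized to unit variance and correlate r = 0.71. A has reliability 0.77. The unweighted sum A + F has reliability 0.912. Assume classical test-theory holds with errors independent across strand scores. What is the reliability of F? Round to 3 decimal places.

Var(A+F) = 2 + 2·0.71 = 3.420.
True-score variance = ρ_A + ρ_F + 2·0.71, so 0.912 = (0.77 + ρ_F + 1.42) / 3.420.
ρ_F = 0.912·3.420 − 0.77 − 1.42 = 0.929.

0.929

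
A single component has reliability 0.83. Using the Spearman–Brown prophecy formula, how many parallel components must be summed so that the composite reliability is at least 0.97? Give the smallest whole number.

7

k ≥ ρ*(1−ρ₁)/(ρ₁(1−ρ*)) = 0.97·0.17 / (0.83·0.03) = 6.622.
Smallest integer k = 7.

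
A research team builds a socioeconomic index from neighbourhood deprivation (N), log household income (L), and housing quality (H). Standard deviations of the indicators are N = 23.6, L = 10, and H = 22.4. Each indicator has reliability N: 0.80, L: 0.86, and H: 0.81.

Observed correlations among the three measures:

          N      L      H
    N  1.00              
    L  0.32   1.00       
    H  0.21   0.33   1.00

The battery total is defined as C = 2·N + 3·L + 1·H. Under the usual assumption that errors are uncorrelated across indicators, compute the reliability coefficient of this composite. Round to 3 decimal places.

0.877

Var(C) = 2²·23.6² + 3²·10² + 22.4² + 2·[6·23.6·10·0.32 + 2·23.6·22.4·0.21 + 3·10·22.4·0.33] = 3629.6 + 1793.82 = 5423.42.
Because errors are independent across components, Cov(Tᵢ,Tⱼ) = Cov(Xᵢ,Xⱼ); the off-diagonal part of the true-score variance is the same as above.
True-score variance = [2²·23.6²·0.80 + 3²·10²·0.86 + 22.4²·0.81] + 1793.82 = 2962.7 + 1793.82 = 4756.52.
Reliability = 4756.52 / 5423.42 = 0.877.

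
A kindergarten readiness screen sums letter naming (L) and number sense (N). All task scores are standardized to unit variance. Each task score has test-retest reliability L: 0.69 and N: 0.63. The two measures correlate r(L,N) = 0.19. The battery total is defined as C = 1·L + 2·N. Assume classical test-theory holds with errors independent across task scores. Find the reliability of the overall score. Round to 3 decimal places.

Var(C) = 1 + 2² + 2·[2·0.19] = 5 + 0.76 = 5.76.
Because errors are independent across components, Cov(Tᵢ,Tⱼ) = Cov(Xᵢ,Xⱼ); the off-diagonal part of the true-score variance is the same as above.
True-score variance = [0.69 + 2²·0.63] + 0.76 = 3.21 + 0.76 = 3.97.
Reliability = 3.97 / 5.76 = 0.689.

0.689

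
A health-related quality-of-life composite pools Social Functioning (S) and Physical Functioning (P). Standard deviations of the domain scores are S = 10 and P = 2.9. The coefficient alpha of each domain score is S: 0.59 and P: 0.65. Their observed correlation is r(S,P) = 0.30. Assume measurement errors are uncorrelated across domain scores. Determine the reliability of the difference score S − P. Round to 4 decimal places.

Var(S−P) = 10² + 2.9² − 2·10·2.9·0.30 = 108.41 − 17.4 = 91.01.
Under uncorrelated errors the observed covariances equal the true-score covariances, so only the own-variance terms attenuate.
True-score variance = [10²·0.59 + 2.9²·0.65] − 17.4 = 64.4665 − 17.4 = 47.0665.
Reliability = 47.0665 / 91.01 = 0.5172.

0.5172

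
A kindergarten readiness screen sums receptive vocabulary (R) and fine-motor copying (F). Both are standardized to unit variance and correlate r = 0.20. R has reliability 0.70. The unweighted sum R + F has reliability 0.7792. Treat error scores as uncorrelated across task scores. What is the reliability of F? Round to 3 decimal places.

Var(R+F) = 2 + 2·0.20 = 2.400.
True-score variance = ρ_R + ρ_F + 2·0.20, so 0.7792 = (0.70 + ρ_F + 0.40) / 2.400.
ρ_F = 0.7792·2.400 − 0.70 − 0.40 = 0.770.

0.770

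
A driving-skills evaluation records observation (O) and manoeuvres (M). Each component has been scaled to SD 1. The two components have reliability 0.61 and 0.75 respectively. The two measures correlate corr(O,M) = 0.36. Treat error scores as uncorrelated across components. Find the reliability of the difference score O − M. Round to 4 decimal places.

0.5000

Var(O−M) = 1 + 1 − 2·0.36 = 2 − 0.72 = 1.28.
Because errors are independent across components, Cov(Tᵢ,Tⱼ) = Cov(Xᵢ,Xⱼ); the off-diagonal part of the true-score variance is the same as above.
True-score variance = [0.61 + 0.75] − 0.72 = 1.36 − 0.72 = 0.64.
Reliability = 0.64 / 1.28 = 0.5000.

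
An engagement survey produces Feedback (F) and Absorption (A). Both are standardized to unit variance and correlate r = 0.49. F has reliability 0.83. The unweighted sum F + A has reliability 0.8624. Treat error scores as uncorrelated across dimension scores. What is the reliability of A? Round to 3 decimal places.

Var(F+A) = 2 + 2·0.49 = 2.980.
True-score variance = ρ_F + ρ_A + 2·0.49, so 0.8624 = (0.83 + ρ_A + 0.98) / 2.980.
ρ_A = 0.8624·2.980 − 0.83 − 0.98 = 0.760.

0.760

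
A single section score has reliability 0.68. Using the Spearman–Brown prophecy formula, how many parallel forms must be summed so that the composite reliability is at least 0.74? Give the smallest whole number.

k ≥ ρ*(1−ρ₁)/(ρ₁(1−ρ*)) = 0.74·0.32 / (0.68·0.26) = 1.339.
Smallest integer k = 2.

2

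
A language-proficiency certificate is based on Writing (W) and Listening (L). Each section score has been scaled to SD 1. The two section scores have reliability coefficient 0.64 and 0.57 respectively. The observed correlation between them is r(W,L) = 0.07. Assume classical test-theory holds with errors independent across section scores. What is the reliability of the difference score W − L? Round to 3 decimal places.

0.575

Var(W−L) = 1 + 1 − 2·0.07 = 2 − 0.14 = 1.86.
Because errors are independent across components, Cov(Tᵢ,Tⱼ) = Cov(Xᵢ,Xⱼ); the off-diagonal part of the true-score variance is the same as above.
True-score variance = [0.64 + 0.57] − 0.14 = 1.21 − 0.14 = 1.07.
Reliability = 1.07 / 1.86 = 0.575.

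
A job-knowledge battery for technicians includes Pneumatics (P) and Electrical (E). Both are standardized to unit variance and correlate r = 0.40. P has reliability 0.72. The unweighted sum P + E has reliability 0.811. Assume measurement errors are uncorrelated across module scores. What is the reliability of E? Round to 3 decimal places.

0.751

Var(P+E) = 2 + 2·0.40 = 2.800.
True-score variance = ρ_P + ρ_E + 2·0.40, so 0.811 = (0.72 + ρ_E + 0.80) / 2.800.
ρ_E = 0.811·2.800 − 0.72 − 0.80 = 0.751.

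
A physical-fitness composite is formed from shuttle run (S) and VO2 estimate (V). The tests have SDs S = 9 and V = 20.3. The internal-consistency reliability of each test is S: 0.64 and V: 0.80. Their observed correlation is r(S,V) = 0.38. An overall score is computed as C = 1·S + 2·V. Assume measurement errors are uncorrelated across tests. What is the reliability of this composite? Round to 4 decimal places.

Var(C) = 9² + 2²·20.3² + 2·[2·9·20.3·0.38] = 1729.36 + 277.704 = 2007.06.
Under uncorrelated errors the observed covariances equal the true-score covariances, so only the own-variance terms attenuate.
True-score variance = [9²·0.64 + 2²·20.3²·0.80] + 277.704 = 1370.53 + 277.704 = 1648.23.
Reliability = 1648.23 / 2007.06 = 0.8212.

0.8212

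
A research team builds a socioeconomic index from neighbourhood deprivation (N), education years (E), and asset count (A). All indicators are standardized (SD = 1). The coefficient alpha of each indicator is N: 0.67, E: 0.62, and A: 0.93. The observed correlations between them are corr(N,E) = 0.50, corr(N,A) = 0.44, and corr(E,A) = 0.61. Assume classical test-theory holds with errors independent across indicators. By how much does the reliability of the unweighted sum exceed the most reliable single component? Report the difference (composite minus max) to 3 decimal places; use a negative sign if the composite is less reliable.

Var(sum) = 3 + 3.1 = 6.1; true-score variance = 2.22 + 3.1 = 5.32; composite reliability = 0.8721.
Max component reliability = 0.9300.
Difference = 0.8721 − 0.9300 = -0.058.

-0.058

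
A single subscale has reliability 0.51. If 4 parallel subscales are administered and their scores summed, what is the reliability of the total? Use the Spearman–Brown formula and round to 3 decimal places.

ρ_k = kρ / (1 + (k−1)ρ) = 4·0.51 / (1 + 3·0.51) = 2.040 / 2.530 = 0.806.

0.806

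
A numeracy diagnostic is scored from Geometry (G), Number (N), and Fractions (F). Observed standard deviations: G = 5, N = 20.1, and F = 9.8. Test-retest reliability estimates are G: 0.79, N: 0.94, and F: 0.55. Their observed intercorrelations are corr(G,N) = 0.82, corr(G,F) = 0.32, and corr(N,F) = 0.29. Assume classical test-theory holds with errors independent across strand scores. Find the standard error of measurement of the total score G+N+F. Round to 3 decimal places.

Var(total) = 525.05 + 310.428 = 835.478.
True-score variance = 452.341 + 310.428 = 762.77, so reliability = 0.9130.
Error variance = 835.478 − 762.77 = 72.7086; SEM = √72.7086 = 8.527.

8.527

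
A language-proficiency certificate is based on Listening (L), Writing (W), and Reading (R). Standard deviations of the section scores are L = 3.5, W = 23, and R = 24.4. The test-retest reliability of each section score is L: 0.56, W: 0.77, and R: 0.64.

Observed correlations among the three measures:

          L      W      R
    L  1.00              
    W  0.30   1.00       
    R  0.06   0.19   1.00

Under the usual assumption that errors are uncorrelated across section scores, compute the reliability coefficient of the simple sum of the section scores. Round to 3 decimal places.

Var(L+W+R) = 3.5² + 23² + 24.4² + 2·[3.5·23·0.30 + 3.5·24.4·0.06 + 23·24.4·0.19] = 1136.61 + 271.804 = 1408.41.
Under uncorrelated errors the observed covariances equal the true-score covariances, so only the own-variance terms attenuate.
True-score variance = [3.5²·0.56 + 23²·0.77 + 24.4²·0.64] + 271.804 = 795.22 + 271.804 = 1067.02.
Reliability = 1067.02 / 1408.41 = 0.758.

0.758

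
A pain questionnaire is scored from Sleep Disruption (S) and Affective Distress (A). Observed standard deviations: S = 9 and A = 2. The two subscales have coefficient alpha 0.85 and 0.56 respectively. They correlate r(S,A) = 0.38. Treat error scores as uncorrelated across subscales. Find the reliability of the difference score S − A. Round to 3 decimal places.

Var(S−A) = 9² + 2² − 2·9·2·0.38 = 85 − 13.68 = 71.32.
Because errors are independent across components, Cov(Tᵢ,Tⱼ) = Cov(Xᵢ,Xⱼ); the off-diagonal part of the true-score variance is the same as above.
True-score variance = [9²·0.85 + 2²·0.56] − 13.68 = 71.09 − 13.68 = 57.41.
Reliability = 57.41 / 71.32 = 0.805.

0.805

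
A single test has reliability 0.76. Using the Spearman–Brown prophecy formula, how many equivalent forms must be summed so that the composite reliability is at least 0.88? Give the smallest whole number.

k ≥ ρ*(1−ρ₁)/(ρ₁(1−ρ*)) = 0.88·0.24 / (0.76·0.12) = 2.316.
Smallest integer k = 3.

3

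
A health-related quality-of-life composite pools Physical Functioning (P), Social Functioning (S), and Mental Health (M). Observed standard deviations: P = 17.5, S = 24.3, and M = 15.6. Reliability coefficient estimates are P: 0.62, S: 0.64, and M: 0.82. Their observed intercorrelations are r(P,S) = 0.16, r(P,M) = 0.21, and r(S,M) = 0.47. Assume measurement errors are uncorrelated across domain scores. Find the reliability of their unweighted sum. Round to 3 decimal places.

0.787

Var(P+S+M) = 17.5² + 24.3² + 15.6² + 2·[17.5·24.3·0.16 + 17.5·15.6·0.21 + 24.3·15.6·0.47] = 1140.1 + 607.075 = 1747.18.
With uncorrelated errors the cross-covariances are all true-score covariance, so they carry over unchanged; only the diagonal terms shrink to ρᵢσᵢ².
True-score variance = [17.5²·0.62 + 24.3²·0.64 + 15.6²·0.82] + 607.075 = 767.344 + 607.075 = 1374.42.
Reliability = 1374.42 / 1747.18 = 0.787.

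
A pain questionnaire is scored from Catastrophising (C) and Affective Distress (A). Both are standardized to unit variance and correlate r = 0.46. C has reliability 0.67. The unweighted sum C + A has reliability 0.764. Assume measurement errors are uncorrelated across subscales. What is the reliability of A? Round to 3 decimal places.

0.641

Var(C+A) = 2 + 2·0.46 = 2.920.
True-score variance = ρ_C + ρ_A + 2·0.46, so 0.764 = (0.67 + ρ_A + 0.92) / 2.920.
ρ_A = 0.764·2.920 − 0.67 − 0.92 = 0.641.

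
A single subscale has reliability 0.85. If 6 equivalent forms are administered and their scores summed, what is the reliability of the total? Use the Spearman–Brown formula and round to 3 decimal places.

0.971

ρ_k = kρ / (1 + (k−1)ρ) = 6·0.85 / (1 + 5·0.85) = 5.100 / 5.250 = 0.971.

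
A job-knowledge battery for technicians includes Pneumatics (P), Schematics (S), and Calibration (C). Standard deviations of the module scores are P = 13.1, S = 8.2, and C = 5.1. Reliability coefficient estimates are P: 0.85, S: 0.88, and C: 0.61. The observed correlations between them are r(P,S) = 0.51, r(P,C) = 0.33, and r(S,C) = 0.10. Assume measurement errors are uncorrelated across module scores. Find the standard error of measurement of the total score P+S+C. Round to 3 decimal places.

6.630

Var(total) = 264.86 + 162.027 = 426.887.
True-score variance = 220.906 + 162.027 = 382.933, so reliability = 0.8970.
Error variance = 426.887 − 382.933 = 43.9542; SEM = √43.9542 = 6.630.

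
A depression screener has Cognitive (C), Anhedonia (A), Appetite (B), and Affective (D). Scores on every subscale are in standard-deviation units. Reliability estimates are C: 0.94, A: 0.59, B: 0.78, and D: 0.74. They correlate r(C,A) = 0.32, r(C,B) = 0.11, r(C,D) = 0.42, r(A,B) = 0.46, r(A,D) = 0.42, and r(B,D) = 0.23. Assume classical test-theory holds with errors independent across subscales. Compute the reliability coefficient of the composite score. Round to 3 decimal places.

0.880

Var(C+A+B+D) = 4 + 2·[0.32 + 0.11 + 0.42 + 0.46 + 0.42 + 0.23] = 4 + 3.92 = 7.92.
Under uncorrelated errors the observed covariances equal the true-score covariances, so only the own-variance terms attenuate.
True-score variance = [0.94 + 0.59 + 0.78 + 0.74] + 3.92 = 3.05 + 3.92 = 6.97.
Reliability = 6.97 / 7.92 = 0.880.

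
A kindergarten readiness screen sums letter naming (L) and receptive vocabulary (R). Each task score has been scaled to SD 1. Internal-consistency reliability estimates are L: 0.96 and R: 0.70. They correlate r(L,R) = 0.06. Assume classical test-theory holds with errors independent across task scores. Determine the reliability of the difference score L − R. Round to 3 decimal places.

0.819

Var(L−R) = 1 + 1 − 2·0.06 = 2 − 0.12 = 1.88.
Because errors are independent across components, Cov(Tᵢ,Tⱼ) = Cov(Xᵢ,Xⱼ); the off-diagonal part of the true-score variance is the same as above.
True-score variance = [0.96 + 0.70] − 0.12 = 1.66 − 0.12 = 1.54.
Reliability = 1.54 / 1.88 = 0.819.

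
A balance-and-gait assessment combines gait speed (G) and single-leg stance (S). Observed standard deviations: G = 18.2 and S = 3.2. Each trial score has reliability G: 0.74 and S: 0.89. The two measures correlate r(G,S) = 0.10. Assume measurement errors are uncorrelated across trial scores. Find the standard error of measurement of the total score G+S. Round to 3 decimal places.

9.341

Var(total) = 341.48 + 11.648 = 353.128.
True-score variance = 254.231 + 11.648 = 265.879, so reliability = 0.7529.
Error variance = 353.128 − 265.879 = 87.2488; SEM = √87.2488 = 9.341.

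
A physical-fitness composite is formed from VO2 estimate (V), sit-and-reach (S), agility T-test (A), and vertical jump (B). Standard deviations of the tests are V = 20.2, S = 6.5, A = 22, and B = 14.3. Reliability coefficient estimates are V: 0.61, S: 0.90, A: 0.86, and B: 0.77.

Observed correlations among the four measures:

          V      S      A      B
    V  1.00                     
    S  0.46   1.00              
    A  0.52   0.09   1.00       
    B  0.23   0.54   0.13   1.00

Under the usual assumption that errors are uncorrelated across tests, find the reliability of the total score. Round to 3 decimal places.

Var(V+S+A+B) = 20.2² + 6.5² + 22² + 14.3² + 2·[20.2·6.5·0.46 + 20.2·22·0.52 + 20.2·14.3·0.23 + 6.5·22·0.09 + 6.5·14.3·0.54 + 22·14.3·0.13] = 1138.78 + 923.77 = 2062.55.
Under uncorrelated errors the observed covariances equal the true-score covariances, so only the own-variance terms attenuate.
True-score variance = [20.2²·0.61 + 6.5²·0.90 + 22²·0.86 + 14.3²·0.77] + 923.77 = 860.627 + 923.77 = 1784.4.
Reliability = 1784.4 / 2062.55 = 0.865.

0.865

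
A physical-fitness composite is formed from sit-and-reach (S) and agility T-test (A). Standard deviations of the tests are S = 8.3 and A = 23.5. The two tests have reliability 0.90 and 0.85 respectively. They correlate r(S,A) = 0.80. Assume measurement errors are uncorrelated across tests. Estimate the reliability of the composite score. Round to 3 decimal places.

0.904

Var(S+A) = 8.3² + 23.5² + 2·[8.3·23.5·0.80] = 621.14 + 312.08 = 933.22.
With uncorrelated errors the cross-covariances are all true-score covariance, so they carry over unchanged; only the diagonal terms shrink to ρᵢσᵢ².
True-score variance = [8.3²·0.90 + 23.5²·0.85] + 312.08 = 531.413 + 312.08 = 843.494.
Reliability = 843.494 / 933.22 = 0.904.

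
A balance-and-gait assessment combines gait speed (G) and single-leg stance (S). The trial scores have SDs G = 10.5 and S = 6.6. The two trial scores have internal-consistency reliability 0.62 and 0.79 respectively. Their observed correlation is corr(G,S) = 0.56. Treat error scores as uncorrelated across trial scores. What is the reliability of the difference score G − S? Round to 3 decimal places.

0.330

Var(G−S) = 10.5² + 6.6² − 2·10.5·6.6·0.56 = 153.81 − 77.616 = 76.194.
Because errors are independent across components, Cov(Tᵢ,Tⱼ) = Cov(Xᵢ,Xⱼ); the off-diagonal part of the true-score variance is the same as above.
True-score variance = [10.5²·0.62 + 6.6²·0.79] − 77.616 = 102.767 − 77.616 = 25.1514.
Reliability = 25.1514 / 76.194 = 0.330.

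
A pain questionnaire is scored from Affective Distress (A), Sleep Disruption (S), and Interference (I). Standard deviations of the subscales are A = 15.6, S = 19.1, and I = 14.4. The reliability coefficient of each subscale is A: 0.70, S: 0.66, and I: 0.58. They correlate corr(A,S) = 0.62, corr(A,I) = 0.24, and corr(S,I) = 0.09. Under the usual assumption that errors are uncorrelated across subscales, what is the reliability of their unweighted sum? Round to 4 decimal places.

0.7883

Var(A+S+I) = 15.6² + 19.1² + 14.4² + 2·[15.6·19.1·0.62 + 15.6·14.4·0.24 + 19.1·14.4·0.09] = 815.53 + 526.805 = 1342.33.
Under uncorrelated errors the observed covariances equal the true-score covariances, so only the own-variance terms attenuate.
True-score variance = [15.6²·0.70 + 19.1²·0.66 + 14.4²·0.58] + 526.805 = 531.395 + 526.805 = 1058.2.
Reliability = 1058.2 / 1342.33 = 0.7883.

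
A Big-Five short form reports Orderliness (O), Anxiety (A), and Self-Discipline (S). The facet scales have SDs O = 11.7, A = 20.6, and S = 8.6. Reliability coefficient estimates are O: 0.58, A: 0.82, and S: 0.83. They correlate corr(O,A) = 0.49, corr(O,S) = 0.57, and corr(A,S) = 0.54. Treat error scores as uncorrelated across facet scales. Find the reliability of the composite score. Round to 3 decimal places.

0.876

Var(O+A+S) = 11.7² + 20.6² + 8.6² + 2·[11.7·20.6·0.49 + 11.7·8.6·0.57 + 20.6·8.6·0.54] = 635.21 + 542.239 = 1177.45.
Because errors are independent across components, Cov(Tᵢ,Tⱼ) = Cov(Xᵢ,Xⱼ); the off-diagonal part of the true-score variance is the same as above.
True-score variance = [11.7²·0.58 + 20.6²·0.82 + 8.6²·0.83] + 542.239 = 488.758 + 542.239 = 1031.
Reliability = 1031 / 1177.45 = 0.876.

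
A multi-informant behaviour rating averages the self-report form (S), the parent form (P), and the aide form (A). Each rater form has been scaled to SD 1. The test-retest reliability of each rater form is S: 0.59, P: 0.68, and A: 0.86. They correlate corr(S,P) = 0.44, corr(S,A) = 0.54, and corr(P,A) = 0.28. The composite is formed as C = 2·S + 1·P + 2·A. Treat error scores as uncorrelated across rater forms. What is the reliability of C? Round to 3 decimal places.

Var(C) = 2² + 1 + 2² + 2·[2·0.44 + 4·0.54 + 2·0.28] = 9 + 7.2 = 16.2.
Under uncorrelated errors the observed covariances equal the true-score covariances, so only the own-variance terms attenuate.
True-score variance = [2²·0.59 + 0.68 + 2²·0.86] + 7.2 = 6.48 + 7.2 = 13.68.
Reliability = 13.68 / 16.2 = 0.844.

0.844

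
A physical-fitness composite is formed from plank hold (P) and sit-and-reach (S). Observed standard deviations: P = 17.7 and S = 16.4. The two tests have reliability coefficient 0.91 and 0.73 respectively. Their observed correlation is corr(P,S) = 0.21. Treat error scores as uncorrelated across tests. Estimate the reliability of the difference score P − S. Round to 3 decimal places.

0.781

Var(P−S) = 17.7² + 16.4² − 2·17.7·16.4·0.21 = 582.25 − 121.918 = 460.332.
Under uncorrelated errors the observed covariances equal the true-score covariances, so only the own-variance terms attenuate.
True-score variance = [17.7²·0.91 + 16.4²·0.73] − 121.918 = 481.435 − 121.918 = 359.517.
Reliability = 359.517 / 460.332 = 0.781.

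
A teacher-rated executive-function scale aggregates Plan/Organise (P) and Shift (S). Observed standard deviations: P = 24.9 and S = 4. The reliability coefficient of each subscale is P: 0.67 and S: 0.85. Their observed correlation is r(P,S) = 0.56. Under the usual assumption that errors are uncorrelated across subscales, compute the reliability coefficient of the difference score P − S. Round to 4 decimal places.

0.6053

Var(P−S) = 24.9² + 4² − 2·24.9·4·0.56 = 636.01 − 111.552 = 524.458.
With uncorrelated errors the cross-covariances are all true-score covariance, so they carry over unchanged; only the diagonal terms shrink to ρᵢσᵢ².
True-score variance = [24.9²·0.67 + 4²·0.85] − 111.552 = 429.007 − 111.552 = 317.455.
Reliability = 317.455 / 524.458 = 0.6053.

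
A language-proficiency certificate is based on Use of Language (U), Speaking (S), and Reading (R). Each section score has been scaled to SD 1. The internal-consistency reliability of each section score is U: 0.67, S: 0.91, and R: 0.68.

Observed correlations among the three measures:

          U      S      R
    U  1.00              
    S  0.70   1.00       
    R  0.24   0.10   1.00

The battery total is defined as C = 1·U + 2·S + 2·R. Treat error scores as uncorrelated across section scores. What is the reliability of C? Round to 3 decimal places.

0.855

Var(C) = 1 + 2² + 2² + 2·[2·0.70 + 2·0.24 + 4·0.10] = 9 + 4.56 = 13.56.
With uncorrelated errors the cross-covariances are all true-score covariance, so they carry over unchanged; only the diagonal terms shrink to ρᵢσᵢ².
True-score variance = [0.67 + 2²·0.91 + 2²·0.68] + 4.56 = 7.03 + 4.56 = 11.59.
Reliability = 11.59 / 13.56 = 0.855.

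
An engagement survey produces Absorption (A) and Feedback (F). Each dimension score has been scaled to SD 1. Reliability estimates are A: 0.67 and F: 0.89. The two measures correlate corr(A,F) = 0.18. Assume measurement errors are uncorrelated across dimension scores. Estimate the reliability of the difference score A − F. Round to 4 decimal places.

0.7317

Var(A−F) = 1 + 1 − 2·0.18 = 2 − 0.36 = 1.64.
Because errors are independent across components, Cov(Tᵢ,Tⱼ) = Cov(Xᵢ,Xⱼ); the off-diagonal part of the true-score variance is the same as above.
True-score variance = [0.67 + 0.89] − 0.36 = 1.56 − 0.36 = 1.2.
Reliability = 1.2 / 1.64 = 0.7317.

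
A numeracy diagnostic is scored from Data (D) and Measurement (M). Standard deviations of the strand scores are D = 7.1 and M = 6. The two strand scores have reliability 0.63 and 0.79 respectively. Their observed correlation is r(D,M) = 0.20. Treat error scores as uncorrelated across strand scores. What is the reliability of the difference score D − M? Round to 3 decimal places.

Var(D−M) = 7.1² + 6² − 2·7.1·6·0.20 = 86.41 − 17.04 = 69.37.
With uncorrelated errors the cross-covariances are all true-score covariance, so they carry over unchanged; only the diagonal terms shrink to ρᵢσᵢ².
True-score variance = [7.1²·0.63 + 6²·0.79] − 17.04 = 60.1983 − 17.04 = 43.1583.
Reliability = 43.1583 / 69.37 = 0.622.

0.622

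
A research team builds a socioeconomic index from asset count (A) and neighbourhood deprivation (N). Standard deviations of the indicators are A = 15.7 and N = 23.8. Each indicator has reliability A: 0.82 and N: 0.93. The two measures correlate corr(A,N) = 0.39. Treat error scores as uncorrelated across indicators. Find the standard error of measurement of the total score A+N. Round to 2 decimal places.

9.17

Var(total) = 812.93 + 291.455 = 1104.38.
True-score variance = 728.911 + 291.455 = 1020.37, so reliability = 0.9239.
Error variance = 1104.38 − 1020.37 = 84.019; SEM = √84.019 = 9.17.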